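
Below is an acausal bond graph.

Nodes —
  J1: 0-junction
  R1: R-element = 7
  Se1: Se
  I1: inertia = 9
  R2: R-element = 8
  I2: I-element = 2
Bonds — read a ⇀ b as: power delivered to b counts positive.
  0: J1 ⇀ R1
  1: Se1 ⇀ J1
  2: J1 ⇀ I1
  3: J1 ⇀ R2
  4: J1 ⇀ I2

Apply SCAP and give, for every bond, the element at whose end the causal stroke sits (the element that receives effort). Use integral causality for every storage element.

bond 1 →J1  (Se1 fixes effort; stroke away)
bond 0 →R1  (0-jn J1 has e-setter on 1)
bond 2 →I1  (J1: bond 1 brought effort, rest push out)
bond 3 →R2  (common-e at J1 fixed by 1)
bond 4 →I2  (J1 effort already set via bond 1)

#0 |R1
#1 |J1
#2 |I1
#3 |R2
#4 |I2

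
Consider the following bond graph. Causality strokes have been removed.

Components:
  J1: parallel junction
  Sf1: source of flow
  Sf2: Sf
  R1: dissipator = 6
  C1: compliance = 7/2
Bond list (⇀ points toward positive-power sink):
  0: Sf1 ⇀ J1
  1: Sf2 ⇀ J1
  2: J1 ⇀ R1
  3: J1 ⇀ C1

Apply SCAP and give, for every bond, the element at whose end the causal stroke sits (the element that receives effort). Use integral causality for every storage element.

b0 →Sf1
b1 →Sf2
b2 →R1
b3 →J1

#0 |Sf1  (Sf1: flow source, stroke at near end)
#1 |Sf2  (source Sf2 imposes f)
#3 |J1  (C1 integral (e out))
#2 |R1  (J1: bond 3 brought effort, rest push out)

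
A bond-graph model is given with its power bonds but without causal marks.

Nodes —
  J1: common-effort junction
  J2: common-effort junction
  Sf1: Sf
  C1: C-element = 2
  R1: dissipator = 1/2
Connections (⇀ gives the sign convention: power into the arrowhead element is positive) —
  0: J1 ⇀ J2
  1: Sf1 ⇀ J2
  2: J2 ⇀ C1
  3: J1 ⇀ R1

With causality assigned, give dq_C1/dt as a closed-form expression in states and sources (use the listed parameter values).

dq_C1/dt = F_Sf1 - q_C1

β1 |Sf1  (Sf1 (Sf) sets flow on bond)
β2 |J2  (C1 integral (e out))
β0 |J1  (J2 effort already set via bond 2)
β3 |R1  (0-jn J1 has e-setter on 0)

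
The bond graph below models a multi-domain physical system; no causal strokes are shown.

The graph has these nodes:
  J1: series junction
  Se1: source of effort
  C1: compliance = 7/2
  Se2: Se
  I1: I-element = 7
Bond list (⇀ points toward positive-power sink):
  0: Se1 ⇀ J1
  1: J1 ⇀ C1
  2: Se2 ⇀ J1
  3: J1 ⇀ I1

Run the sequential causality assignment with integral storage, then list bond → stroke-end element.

bond 0 |J1
bond 1 |J1
bond 2 |J1
bond 3 |I1

β0 →J1  (source Se1 imposes e)
β2 →J1  (source Se2 imposes e)
β1 →J1  (C1 outputs effort q/C1)
β3 →I1  (J1 needs exactly one f-in)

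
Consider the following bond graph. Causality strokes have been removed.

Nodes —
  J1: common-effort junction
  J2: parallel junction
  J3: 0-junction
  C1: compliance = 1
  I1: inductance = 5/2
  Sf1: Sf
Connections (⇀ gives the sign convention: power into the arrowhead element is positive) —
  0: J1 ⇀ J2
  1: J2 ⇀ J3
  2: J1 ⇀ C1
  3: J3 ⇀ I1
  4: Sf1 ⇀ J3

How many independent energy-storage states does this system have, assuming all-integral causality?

2  (C1, I1 all integral)

#4 |Sf1  (Sf1 fixes flow; stroke at Sf1)
#2 |J1  (C1 outputs effort q/C1)
#0 |J2  (0-jn J1 has e-setter on 2)
#1 |J3  (0-jn J2 has e-setter on 0)
#3 |I1  (common-e at J3 fixed by 1)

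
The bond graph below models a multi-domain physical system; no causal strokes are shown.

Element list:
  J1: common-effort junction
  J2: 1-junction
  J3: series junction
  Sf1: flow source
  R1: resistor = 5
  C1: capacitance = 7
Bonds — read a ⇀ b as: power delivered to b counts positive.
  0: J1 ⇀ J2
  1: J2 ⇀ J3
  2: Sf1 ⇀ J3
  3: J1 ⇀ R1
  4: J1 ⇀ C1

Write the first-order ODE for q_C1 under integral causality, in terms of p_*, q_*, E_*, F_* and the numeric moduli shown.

dq_C1/dt = -F_Sf1 - q_C1/35

β2 stroke at Sf1  (Sf1 fixes flow; stroke at Sf1)
β1 stroke at J3  (1-jn J3 has f-setter on 2)
β0 stroke at J2  (1-jn J2 has f-setter on 1)
β4 stroke at J1  (C1 outputs effort q/C1)
β3 stroke at R1  (J1 effort already set via bond 4)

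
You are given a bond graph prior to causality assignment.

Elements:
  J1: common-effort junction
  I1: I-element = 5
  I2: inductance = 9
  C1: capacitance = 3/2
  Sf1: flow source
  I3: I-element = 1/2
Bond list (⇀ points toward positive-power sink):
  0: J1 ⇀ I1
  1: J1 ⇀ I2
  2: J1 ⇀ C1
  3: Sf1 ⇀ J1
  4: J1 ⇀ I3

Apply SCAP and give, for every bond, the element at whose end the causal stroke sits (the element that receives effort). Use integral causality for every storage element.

#3 |Sf1  (Sf1 (Sf) sets flow on bond)
#0 |I1  (prefer integral on I1)
#1 |I2  (I2: I, integral causality)
#2 |J1  (prefer integral on C1)
#4 |I3  (0-jn J1 has e-setter on 2)

bond 0 stroke→I1
bond 1 stroke→I2
bond 2 stroke→J1
bond 3 stroke→Sf1
bond 4 stroke→I3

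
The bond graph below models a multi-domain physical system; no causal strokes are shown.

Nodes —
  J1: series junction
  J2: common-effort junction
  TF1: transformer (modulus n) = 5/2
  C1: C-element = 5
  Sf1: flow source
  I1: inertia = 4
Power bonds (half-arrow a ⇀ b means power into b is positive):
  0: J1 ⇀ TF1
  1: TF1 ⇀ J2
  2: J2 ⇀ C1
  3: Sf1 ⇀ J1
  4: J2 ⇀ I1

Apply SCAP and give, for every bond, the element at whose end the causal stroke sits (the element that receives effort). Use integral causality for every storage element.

β3 stroke at Sf1  (Sf1 fixes flow; stroke at Sf1)
β0 stroke at J1  (J1: bond 3 brought flow, rest push out)
β1 stroke at TF1  (TF TF1: opposite of bond 0)
β2 stroke at J2  (prefer integral on C1)
β4 stroke at I1  (J2 effort already set via bond 2)

b0 stroke→J1
b1 stroke→TF1
b2 stroke→J2
b3 stroke→Sf1
b4 stroke→I1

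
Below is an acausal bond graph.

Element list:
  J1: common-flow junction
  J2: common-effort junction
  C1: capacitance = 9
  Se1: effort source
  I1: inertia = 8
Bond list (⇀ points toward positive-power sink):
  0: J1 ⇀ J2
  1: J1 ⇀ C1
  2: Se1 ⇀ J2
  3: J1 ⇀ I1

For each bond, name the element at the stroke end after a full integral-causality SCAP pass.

β2 stroke at J2  (source Se1 imposes e)
β0 stroke at J1  (J2 effort already set via bond 2)
β1 stroke at J1  (prefer integral on C1)
β3 stroke at I1  (J1 needs exactly one f-in)

bond 0 stroke at J1
bond 1 stroke at J1
bond 2 stroke at J2
bond 3 stroke at I1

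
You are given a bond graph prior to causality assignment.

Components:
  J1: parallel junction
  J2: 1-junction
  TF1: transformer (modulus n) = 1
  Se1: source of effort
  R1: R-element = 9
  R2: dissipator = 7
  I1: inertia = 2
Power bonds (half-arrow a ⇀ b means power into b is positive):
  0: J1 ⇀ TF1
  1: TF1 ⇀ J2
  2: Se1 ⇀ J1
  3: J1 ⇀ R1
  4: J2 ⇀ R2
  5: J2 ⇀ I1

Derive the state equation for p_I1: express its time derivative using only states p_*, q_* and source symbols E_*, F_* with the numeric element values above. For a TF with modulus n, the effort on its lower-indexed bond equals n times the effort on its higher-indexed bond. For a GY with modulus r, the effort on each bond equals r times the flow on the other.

bond 2 →J1  (Se1: effort source, stroke at far end)
bond 0 →TF1  (J1 effort already set via bond 2)
bond 3 →R1  (common-e at J1 fixed by 2)
bond 1 →J2  (TF TF1: opposite of bond 0)
bond 5 →I1  (I1: I, integral causality)
bond 4 →J2  (J2 flow already set via bond 5)

dp_I1/dt = E_Se1 - 7*p_I1/2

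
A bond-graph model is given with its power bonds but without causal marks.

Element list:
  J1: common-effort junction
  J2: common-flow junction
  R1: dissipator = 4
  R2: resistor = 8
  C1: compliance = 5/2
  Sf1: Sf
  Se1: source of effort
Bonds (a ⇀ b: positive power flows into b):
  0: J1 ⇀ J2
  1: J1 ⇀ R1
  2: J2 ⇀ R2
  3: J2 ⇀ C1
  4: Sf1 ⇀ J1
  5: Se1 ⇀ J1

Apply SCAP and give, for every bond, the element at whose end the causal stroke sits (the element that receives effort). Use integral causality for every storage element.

#0 stroke→J2
#1 stroke→R1
#2 stroke→R2
#3 stroke→J2
#4 stroke→Sf1
#5 stroke→J1

β4 stroke→Sf1  (Sf1 fixes flow; stroke at Sf1)
β5 stroke→J1  (Se1 fixes effort; stroke away)
β0 stroke→J2  (common-e at J1 fixed by 5)
β1 stroke→R1  (J1 effort already set via bond 5)
β3 stroke→J2  (C1: C, integral causality)
β2 stroke→R2  (only one flow-in slot at J2)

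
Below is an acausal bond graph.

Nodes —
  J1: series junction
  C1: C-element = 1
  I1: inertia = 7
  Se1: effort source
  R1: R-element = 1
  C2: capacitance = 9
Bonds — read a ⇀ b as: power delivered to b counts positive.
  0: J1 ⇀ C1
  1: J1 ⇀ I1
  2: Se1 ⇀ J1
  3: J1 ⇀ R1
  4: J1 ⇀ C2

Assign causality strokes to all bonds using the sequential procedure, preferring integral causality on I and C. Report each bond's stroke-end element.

b2 stroke at J1  (source Se1 imposes e)
b0 stroke at J1  (C1 outputs effort q/C1)
b1 stroke at I1  (prefer integral on I1)
b3 stroke at J1  (common-f at J1 fixed by 1)
b4 stroke at J1  (J1: bond 1 brought flow, rest push out)

b0 →J1
b1 →I1
b2 →J1
b3 →J1
b4 →J1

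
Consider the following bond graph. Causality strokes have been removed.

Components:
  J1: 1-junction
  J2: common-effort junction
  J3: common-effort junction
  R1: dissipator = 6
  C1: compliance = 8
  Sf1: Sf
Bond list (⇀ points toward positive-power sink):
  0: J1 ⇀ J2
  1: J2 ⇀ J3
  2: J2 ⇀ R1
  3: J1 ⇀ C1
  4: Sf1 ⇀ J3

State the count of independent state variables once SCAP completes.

bond 4 |Sf1  (Sf1 fixes flow; stroke at Sf1)
bond 1 |J3  (J3 needs exactly one e-in)
bond 3 |J1  (C1 integral (e out))
bond 0 |J2  (J1: last free bond brings flow in)
bond 2 |R1  (J2: bond 0 brought effort, rest push out)

1  (C1 all integral)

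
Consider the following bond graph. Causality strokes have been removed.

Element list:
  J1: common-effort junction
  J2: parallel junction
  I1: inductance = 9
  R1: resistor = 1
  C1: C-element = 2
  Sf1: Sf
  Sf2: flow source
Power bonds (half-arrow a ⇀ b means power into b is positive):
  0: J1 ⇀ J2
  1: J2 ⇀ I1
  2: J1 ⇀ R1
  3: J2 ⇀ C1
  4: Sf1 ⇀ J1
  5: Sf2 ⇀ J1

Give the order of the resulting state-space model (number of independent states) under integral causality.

2  (C1, I1 all integral)

bond 4 |Sf1  (Sf1 fixes flow; stroke at Sf1)
bond 5 |Sf2  (source Sf2 imposes f)
bond 1 |I1  (I1 outputs flow p/I1)
bond 3 |J2  (C1: C, integral causality)
bond 0 |J1  (common-e at J2 fixed by 3)
bond 2 |R1  (J1: bond 0 brought effort, rest push out)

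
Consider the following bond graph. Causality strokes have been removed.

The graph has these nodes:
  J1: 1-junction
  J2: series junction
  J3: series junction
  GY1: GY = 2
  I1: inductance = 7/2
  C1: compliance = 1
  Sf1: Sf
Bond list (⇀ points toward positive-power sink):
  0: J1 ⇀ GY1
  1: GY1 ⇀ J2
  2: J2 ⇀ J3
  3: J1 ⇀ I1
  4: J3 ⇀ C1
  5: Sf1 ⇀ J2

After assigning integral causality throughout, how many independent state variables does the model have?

2  (C1, I1 all integral)

β5 stroke→Sf1  (Sf1 (Sf) sets flow on bond)
β1 stroke→J2  (J2: bond 5 brought flow, rest push out)
β2 stroke→J2  (J2: bond 5 brought flow, rest push out)
β4 stroke→J3  (J3 flow already set via bond 2)
β0 stroke→J1  (through GY1, causality inverts; strokes same side of GY1)
β3 stroke→I1  (J1: last free bond brings flow in)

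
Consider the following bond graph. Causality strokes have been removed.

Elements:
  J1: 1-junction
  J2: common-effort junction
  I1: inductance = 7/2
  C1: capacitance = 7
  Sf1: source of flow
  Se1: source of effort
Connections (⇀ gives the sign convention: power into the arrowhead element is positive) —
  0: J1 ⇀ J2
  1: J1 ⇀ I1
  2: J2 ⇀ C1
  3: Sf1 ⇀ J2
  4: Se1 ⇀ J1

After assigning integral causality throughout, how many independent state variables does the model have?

bond 3 stroke at Sf1  (source Sf1 imposes f)
bond 4 stroke at J1  (Se1 fixes effort; stroke away)
bond 1 stroke at I1  (I1 outputs flow p/I1)
bond 0 stroke at J1  (common-f at J1 fixed by 1)
bond 2 stroke at J2  (only one effort-in slot at J2)

2  (C1, I1 all integral)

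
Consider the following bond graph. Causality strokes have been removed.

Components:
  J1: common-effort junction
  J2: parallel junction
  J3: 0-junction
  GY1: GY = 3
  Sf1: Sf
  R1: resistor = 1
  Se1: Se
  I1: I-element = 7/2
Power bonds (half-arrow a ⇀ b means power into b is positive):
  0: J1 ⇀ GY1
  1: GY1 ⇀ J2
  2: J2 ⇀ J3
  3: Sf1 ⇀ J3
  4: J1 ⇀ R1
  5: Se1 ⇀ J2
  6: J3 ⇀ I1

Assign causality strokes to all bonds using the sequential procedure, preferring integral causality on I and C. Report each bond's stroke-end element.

b3 →Sf1  (Sf1 fixes flow; stroke at Sf1)
b5 →J2  (Se1 fixes effort; stroke away)
b1 →GY1  (J2: bond 5 brought effort, rest push out)
b2 →J3  (J2: bond 5 brought effort, rest push out)
b6 →I1  (0-jn J3 has e-setter on 2)
b0 →GY1  (GY1 both-in/both-out from 1)
b4 →J1  (only one effort-in slot at J1)

β0 |GY1
β1 |GY1
β2 |J3
β3 |Sf1
β4 |J1
β5 |J2
β6 |I1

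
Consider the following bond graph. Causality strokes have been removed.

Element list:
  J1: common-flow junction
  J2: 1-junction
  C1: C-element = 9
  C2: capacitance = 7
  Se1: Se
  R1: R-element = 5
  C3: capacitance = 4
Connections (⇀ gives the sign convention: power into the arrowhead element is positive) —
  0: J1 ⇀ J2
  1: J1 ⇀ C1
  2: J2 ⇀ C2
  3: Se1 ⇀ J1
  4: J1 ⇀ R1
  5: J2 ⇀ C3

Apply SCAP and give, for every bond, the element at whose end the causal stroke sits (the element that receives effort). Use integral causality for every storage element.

β0 stroke→J1
β1 stroke→J1
β2 stroke→J2
β3 stroke→J1
β4 stroke→R1
β5 stroke→J2

b3 |J1  (Se1 fixes effort; stroke away)
b1 |J1  (C1 outputs effort q/C1)
b2 |J2  (C2: C, integral causality)
b5 |J2  (C3: C, integral causality)
b0 |J1  (J2: last free bond brings flow in)
b4 |R1  (closing 1-jn rule on J1)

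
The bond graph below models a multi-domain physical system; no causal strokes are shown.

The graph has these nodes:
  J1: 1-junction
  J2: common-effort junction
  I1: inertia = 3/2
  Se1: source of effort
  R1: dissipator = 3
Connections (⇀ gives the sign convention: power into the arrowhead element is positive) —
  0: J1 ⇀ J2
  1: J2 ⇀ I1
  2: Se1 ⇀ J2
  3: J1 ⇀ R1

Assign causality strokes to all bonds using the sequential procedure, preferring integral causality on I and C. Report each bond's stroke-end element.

bond 2 →J2  (source Se1 imposes e)
bond 0 →J1  (J2 effort already set via bond 2)
bond 1 →I1  (J2: bond 2 brought effort, rest push out)
bond 3 →R1  (J1: last free bond brings flow in)

#0 stroke at J1
#1 stroke at I1
#2 stroke at J2
#3 stroke at R1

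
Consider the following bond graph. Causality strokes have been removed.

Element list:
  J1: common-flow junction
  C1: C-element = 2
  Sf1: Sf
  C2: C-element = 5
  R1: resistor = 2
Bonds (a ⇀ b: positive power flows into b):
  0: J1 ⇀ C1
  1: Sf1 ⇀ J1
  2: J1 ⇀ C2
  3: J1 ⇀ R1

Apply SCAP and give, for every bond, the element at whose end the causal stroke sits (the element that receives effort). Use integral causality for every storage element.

b0 |J1
b1 |Sf1
b2 |J1
b3 |J1

b1 →Sf1  (Sf1 fixes flow; stroke at Sf1)
b0 →J1  (common-f at J1 fixed by 1)
b2 →J1  (1-jn J1 has f-setter on 1)
b3 →J1  (1-jn J1 has f-setter on 1)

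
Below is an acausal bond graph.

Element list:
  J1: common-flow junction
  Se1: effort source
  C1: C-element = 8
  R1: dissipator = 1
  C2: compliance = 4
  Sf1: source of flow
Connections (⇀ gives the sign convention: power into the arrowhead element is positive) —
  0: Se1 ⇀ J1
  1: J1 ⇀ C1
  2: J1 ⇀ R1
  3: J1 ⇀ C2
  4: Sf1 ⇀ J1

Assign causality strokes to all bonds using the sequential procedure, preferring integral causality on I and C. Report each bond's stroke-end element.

β0 stroke at J1  (Se1 (Se) sets effort on bond)
β4 stroke at Sf1  (Sf1 fixes flow; stroke at Sf1)
β1 stroke at J1  (J1 flow already set via bond 4)
β2 stroke at J1  (common-f at J1 fixed by 4)
β3 stroke at J1  (J1: bond 4 brought flow, rest push out)

#0 stroke→J1
#1 stroke→J1
#2 stroke→J1
#3 stroke→J1
#4 stroke→Sf1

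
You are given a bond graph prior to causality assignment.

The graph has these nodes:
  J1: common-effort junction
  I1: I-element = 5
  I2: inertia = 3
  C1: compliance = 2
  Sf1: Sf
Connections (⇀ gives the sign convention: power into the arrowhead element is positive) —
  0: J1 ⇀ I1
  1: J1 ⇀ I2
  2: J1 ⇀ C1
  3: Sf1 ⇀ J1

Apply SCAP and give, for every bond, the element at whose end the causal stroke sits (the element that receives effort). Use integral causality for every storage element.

β3 |Sf1  (source Sf1 imposes f)
β0 |I1  (I1: I, integral causality)
β1 |I2  (prefer integral on I2)
β2 |J1  (only one effort-in slot at J1)

bond 0 |I1
bond 1 |I2
bond 2 |J1
bond 3 |Sf1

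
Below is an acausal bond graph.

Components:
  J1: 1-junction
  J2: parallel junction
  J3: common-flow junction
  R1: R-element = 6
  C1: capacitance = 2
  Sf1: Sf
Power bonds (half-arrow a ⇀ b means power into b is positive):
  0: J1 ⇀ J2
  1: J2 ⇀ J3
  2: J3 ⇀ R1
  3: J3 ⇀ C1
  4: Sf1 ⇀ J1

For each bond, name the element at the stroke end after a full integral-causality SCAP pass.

β0 stroke at J1
β1 stroke at J2
β2 stroke at J3
β3 stroke at J3
β4 stroke at Sf1

#4 stroke at Sf1  (Sf1 fixes flow; stroke at Sf1)
#0 stroke at J1  (J1: bond 4 brought flow, rest push out)
#1 stroke at J2  (J2: last free bond brings effort in)
#2 stroke at J3  (J3: bond 1 brought flow, rest push out)
#3 stroke at J3  (1-jn J3 has f-setter on 1)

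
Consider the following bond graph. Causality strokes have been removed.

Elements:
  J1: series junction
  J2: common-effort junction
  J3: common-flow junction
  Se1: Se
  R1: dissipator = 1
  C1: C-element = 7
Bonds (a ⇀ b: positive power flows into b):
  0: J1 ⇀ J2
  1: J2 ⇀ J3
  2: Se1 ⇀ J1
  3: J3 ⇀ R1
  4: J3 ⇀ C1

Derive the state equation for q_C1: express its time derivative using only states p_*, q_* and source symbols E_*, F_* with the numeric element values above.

dq_C1/dt = E_Se1 - q_C1/7

b2 stroke→J1  (Se1 fixes effort; stroke away)
b0 stroke→J2  (J1 needs exactly one f-in)
b1 stroke→J3  (0-jn J2 has e-setter on 0)
b4 stroke→J3  (C1: C, integral causality)
b3 stroke→R1  (only one flow-in slot at J3)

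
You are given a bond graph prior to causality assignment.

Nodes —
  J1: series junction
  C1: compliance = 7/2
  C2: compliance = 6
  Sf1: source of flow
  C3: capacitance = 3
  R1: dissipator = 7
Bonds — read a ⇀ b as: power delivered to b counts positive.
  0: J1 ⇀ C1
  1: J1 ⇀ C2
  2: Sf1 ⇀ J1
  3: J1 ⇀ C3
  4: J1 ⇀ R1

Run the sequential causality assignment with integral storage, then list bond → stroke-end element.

bond 2 stroke→Sf1  (source Sf1 imposes f)
bond 0 stroke→J1  (J1 flow already set via bond 2)
bond 1 stroke→J1  (common-f at J1 fixed by 2)
bond 3 stroke→J1  (J1 flow already set via bond 2)
bond 4 stroke→J1  (J1: bond 2 brought flow, rest push out)

#0 |J1
#1 |J1
#2 |Sf1
#3 |J1
#4 |J1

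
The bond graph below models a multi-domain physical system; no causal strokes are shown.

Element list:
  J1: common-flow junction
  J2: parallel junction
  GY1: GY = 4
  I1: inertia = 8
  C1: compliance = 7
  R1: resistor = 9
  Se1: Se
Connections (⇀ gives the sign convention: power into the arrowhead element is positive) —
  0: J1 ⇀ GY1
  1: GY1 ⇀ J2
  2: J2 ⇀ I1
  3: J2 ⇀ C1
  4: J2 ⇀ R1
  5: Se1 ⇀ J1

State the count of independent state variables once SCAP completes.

2  (C1, I1 all integral)

β5 |J1  (source Se1 imposes e)
β0 |GY1  (J1 needs exactly one f-in)
β1 |GY1  (GY1 both-in/both-out from 0)
β2 |I1  (I1 integral (f out))
β3 |J2  (prefer integral on C1)
β4 |R1  (J2: bond 3 brought effort, rest push out)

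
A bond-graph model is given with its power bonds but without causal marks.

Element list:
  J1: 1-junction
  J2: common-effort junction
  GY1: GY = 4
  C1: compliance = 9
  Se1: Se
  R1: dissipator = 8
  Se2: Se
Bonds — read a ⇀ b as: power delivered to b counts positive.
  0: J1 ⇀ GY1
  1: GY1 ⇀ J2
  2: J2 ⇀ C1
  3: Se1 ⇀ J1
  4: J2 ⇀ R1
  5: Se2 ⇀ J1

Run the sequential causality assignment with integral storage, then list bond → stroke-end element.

bond 3 stroke→J1  (Se1 (Se) sets effort on bond)
bond 5 stroke→J1  (source Se2 imposes e)
bond 0 stroke→GY1  (J1 needs exactly one f-in)
bond 1 stroke→GY1  (through GY1, causality inverts; strokes same side of GY1)
bond 2 stroke→J2  (C1 integral (e out))
bond 4 stroke→R1  (J2 effort already set via bond 2)

#0 stroke at GY1
#1 stroke at GY1
#2 stroke at J2
#3 stroke at J1
#4 stroke at R1
#5 stroke at J1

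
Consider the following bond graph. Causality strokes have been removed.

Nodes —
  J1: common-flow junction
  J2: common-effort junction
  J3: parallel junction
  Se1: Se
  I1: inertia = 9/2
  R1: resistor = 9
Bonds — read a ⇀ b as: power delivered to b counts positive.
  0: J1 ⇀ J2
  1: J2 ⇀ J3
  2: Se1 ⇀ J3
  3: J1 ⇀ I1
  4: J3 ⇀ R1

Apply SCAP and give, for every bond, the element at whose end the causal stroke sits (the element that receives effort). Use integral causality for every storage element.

β2 →J3  (source Se1 imposes e)
β1 →J2  (J3: bond 2 brought effort, rest push out)
β4 →R1  (common-e at J3 fixed by 2)
β0 →J1  (J2: bond 1 brought effort, rest push out)
β3 →I1  (closing 1-jn rule on J1)

b0 →J1
b1 →J2
b2 →J3
b3 →I1
b4 →R1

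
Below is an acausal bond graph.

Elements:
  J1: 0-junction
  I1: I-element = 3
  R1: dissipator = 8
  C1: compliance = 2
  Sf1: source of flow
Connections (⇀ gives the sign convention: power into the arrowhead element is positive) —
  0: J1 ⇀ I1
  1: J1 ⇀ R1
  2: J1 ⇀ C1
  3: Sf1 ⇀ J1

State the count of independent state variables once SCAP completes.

b3 |Sf1  (Sf1: flow source, stroke at near end)
b0 |I1  (I1 integral (f out))
b2 |J1  (C1 integral (e out))
b1 |R1  (J1 effort already set via bond 2)

2  (C1, I1 all integral)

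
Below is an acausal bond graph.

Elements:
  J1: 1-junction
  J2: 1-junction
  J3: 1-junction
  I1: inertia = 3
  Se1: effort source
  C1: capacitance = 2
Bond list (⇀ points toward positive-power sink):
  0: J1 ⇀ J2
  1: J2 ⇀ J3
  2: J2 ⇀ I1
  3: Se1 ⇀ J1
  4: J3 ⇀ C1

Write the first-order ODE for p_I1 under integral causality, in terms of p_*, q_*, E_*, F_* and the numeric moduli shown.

bond 3 stroke at J1  (source Se1 imposes e)
bond 0 stroke at J2  (closing 1-jn rule on J1)
bond 2 stroke at I1  (I1: I, integral causality)
bond 1 stroke at J2  (J2: bond 2 brought flow, rest push out)
bond 4 stroke at J3  (J3 flow already set via bond 1)

dp_I1/dt = E_Se1 - q_C1/2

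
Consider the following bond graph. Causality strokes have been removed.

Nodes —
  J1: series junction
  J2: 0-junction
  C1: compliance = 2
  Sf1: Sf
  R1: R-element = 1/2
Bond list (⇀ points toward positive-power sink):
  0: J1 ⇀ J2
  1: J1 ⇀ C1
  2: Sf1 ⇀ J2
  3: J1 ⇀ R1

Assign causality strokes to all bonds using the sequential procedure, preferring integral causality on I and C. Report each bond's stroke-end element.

β0 stroke at J2
β1 stroke at J1
β2 stroke at Sf1
β3 stroke at J1

#2 →Sf1  (Sf1 (Sf) sets flow on bond)
#0 →J2  (J2: last free bond brings effort in)
#1 →J1  (common-f at J1 fixed by 0)
#3 →J1  (1-jn J1 has f-setter on 0)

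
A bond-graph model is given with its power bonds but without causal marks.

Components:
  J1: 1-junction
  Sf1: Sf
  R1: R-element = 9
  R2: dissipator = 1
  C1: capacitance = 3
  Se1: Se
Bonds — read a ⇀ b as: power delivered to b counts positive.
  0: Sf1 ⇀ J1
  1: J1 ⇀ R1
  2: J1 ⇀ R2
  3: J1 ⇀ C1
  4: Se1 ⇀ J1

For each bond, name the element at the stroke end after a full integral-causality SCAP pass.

bond 0 |Sf1  (Sf1: flow source, stroke at near end)
bond 4 |J1  (source Se1 imposes e)
bond 1 |J1  (1-jn J1 has f-setter on 0)
bond 2 |J1  (J1 flow already set via bond 0)
bond 3 |J1  (J1: bond 0 brought flow, rest push out)

#0 |Sf1
#1 |J1
#2 |J1
#3 |J1
#4 |J1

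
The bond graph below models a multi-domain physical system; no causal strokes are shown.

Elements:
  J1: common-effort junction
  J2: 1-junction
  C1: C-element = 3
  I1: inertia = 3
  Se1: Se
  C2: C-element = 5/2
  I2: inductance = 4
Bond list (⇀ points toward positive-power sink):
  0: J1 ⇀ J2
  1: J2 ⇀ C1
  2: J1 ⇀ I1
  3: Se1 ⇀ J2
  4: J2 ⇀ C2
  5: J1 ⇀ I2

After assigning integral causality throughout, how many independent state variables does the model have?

4  (C1, C2, I1, I2 all integral)

b3 stroke→J2  (source Se1 imposes e)
b1 stroke→J2  (C1 outputs effort q/C1)
b2 stroke→I1  (I1 outputs flow p/I1)
b4 stroke→J2  (C2 outputs effort q/C2)
b0 stroke→J1  (J2: last free bond brings flow in)
b5 stroke→I2  (common-e at J1 fixed by 0)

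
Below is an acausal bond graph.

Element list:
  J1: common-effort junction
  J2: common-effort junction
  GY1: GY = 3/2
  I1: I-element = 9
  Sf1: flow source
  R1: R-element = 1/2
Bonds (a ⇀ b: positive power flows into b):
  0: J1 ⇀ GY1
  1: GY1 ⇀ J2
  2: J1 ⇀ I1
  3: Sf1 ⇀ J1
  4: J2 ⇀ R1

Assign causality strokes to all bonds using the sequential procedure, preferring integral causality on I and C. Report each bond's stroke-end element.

#0 |J1
#1 |J2
#2 |I1
#3 |Sf1
#4 |R1

bond 3 stroke→Sf1  (Sf1 (Sf) sets flow on bond)
bond 2 stroke→I1  (I1 integral (f out))
bond 0 stroke→J1  (only one effort-in slot at J1)
bond 1 stroke→J2  (GY GY1: same side as bond 0)
bond 4 stroke→R1  (common-e at J2 fixed by 1)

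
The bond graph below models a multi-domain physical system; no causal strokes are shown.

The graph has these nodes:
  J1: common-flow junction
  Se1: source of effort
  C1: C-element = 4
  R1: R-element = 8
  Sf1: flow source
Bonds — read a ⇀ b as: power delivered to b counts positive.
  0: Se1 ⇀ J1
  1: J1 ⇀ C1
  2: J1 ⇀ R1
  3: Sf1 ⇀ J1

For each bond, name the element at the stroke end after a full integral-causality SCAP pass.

β0 stroke→J1
β1 stroke→J1
β2 stroke→J1
β3 stroke→Sf1

#0 stroke→J1  (Se1: effort source, stroke at far end)
#3 stroke→Sf1  (Sf1 fixes flow; stroke at Sf1)
#1 stroke→J1  (common-f at J1 fixed by 3)
#2 stroke→J1  (1-jn J1 has f-setter on 3)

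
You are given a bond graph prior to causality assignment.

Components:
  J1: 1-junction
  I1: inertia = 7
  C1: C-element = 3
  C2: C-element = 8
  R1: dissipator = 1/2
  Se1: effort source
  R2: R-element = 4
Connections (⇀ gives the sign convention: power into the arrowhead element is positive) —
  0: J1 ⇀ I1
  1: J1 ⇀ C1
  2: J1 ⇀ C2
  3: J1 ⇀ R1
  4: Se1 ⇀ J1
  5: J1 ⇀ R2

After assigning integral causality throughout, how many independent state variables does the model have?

bond 4 stroke→J1  (Se1: effort source, stroke at far end)
bond 0 stroke→I1  (I1 outputs flow p/I1)
bond 1 stroke→J1  (1-jn J1 has f-setter on 0)
bond 2 stroke→J1  (1-jn J1 has f-setter on 0)
bond 3 stroke→J1  (common-f at J1 fixed by 0)
bond 5 stroke→J1  (J1: bond 0 brought flow, rest push out)

3  (C1, C2, I1 all integral)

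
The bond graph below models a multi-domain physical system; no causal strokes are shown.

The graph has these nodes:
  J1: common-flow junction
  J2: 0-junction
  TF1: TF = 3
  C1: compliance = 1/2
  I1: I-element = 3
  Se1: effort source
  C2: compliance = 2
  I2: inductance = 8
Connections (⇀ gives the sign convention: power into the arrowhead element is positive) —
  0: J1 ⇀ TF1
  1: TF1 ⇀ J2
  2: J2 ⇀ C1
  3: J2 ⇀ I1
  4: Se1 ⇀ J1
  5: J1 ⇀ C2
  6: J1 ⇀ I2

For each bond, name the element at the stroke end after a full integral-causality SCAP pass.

β0 stroke at J1
β1 stroke at TF1
β2 stroke at J2
β3 stroke at I1
β4 stroke at J1
β5 stroke at J1
β6 stroke at I2

#4 stroke at J1  (source Se1 imposes e)
#2 stroke at J2  (C1 integral (e out))
#1 stroke at TF1  (0-jn J2 has e-setter on 2)
#3 stroke at I1  (common-e at J2 fixed by 2)
#0 stroke at J1  (through TF1, causality passes straight; one stroke at TF1)
#5 stroke at J1  (C2 outputs effort q/C2)
#6 stroke at I2  (closing 1-jn rule on J1)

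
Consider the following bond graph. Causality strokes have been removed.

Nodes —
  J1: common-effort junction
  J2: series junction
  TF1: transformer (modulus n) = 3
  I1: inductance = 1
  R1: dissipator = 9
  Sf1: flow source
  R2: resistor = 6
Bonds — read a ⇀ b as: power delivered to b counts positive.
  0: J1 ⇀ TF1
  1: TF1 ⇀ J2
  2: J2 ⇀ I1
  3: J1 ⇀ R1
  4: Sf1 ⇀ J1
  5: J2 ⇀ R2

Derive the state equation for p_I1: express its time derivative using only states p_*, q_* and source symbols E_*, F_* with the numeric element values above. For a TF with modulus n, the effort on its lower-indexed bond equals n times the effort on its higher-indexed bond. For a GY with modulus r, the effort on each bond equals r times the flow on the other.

dp_I1/dt = 3*F_Sf1 - 7*p_I1

#4 stroke→Sf1  (Sf1 (Sf) sets flow on bond)
#2 stroke→I1  (I1: I, integral causality)
#1 stroke→J2  (J2: bond 2 brought flow, rest push out)
#5 stroke→J2  (1-jn J2 has f-setter on 2)
#0 stroke→TF1  (TF1: transformer flips bond 1)
#3 stroke→J1  (closing 0-jn rule on J1)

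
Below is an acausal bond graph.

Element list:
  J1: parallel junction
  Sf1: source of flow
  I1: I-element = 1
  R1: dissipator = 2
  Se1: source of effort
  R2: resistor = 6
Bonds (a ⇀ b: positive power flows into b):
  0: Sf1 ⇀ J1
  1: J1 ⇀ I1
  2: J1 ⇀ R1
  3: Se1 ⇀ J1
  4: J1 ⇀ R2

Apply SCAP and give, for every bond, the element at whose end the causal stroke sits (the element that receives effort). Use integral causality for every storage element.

β0 stroke at Sf1
β1 stroke at I1
β2 stroke at R1
β3 stroke at J1
β4 stroke at R2

#0 stroke→Sf1  (Sf1 (Sf) sets flow on bond)
#3 stroke→J1  (source Se1 imposes e)
#1 stroke→I1  (0-jn J1 has e-setter on 3)
#2 stroke→R1  (0-jn J1 has e-setter on 3)
#4 stroke→R2  (common-e at J1 fixed by 3)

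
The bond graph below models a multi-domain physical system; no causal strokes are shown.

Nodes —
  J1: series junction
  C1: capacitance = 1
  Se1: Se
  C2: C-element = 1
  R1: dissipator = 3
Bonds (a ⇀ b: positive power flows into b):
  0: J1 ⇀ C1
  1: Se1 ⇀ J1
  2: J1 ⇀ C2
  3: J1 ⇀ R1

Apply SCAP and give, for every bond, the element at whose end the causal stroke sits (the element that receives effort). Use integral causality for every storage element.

#1 stroke→J1  (source Se1 imposes e)
#0 stroke→J1  (C1: C, integral causality)
#2 stroke→J1  (C2: C, integral causality)
#3 stroke→R1  (J1: last free bond brings flow in)

bond 0 |J1
bond 1 |J1
bond 2 |J1
bond 3 |R1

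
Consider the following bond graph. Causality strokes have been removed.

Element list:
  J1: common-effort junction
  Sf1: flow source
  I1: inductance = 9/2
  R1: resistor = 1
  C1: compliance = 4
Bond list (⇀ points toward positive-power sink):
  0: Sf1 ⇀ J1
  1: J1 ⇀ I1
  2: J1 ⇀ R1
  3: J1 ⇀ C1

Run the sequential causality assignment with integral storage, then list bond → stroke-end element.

#0 stroke→Sf1  (Sf1 (Sf) sets flow on bond)
#1 stroke→I1  (I1: I, integral causality)
#3 stroke→J1  (prefer integral on C1)
#2 stroke→R1  (0-jn J1 has e-setter on 3)

b0 →Sf1
b1 →I1
b2 →R1
b3 →J1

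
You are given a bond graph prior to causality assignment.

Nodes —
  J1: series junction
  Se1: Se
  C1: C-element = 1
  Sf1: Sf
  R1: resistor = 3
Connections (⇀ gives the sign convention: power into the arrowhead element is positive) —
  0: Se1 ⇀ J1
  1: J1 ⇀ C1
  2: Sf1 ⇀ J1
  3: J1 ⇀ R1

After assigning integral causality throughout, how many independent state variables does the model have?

1  (C1 all integral)

β0 |J1  (Se1 (Se) sets effort on bond)
β2 |Sf1  (Sf1 (Sf) sets flow on bond)
β1 |J1  (J1: bond 2 brought flow, rest push out)
β3 |J1  (J1: bond 2 brought flow, rest push out)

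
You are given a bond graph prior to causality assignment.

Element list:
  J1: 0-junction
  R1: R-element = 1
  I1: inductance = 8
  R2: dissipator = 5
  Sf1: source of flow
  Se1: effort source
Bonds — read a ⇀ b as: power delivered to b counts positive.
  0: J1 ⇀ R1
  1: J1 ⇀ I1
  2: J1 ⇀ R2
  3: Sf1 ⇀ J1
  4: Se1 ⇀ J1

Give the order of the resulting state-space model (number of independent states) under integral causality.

bond 3 |Sf1  (Sf1 fixes flow; stroke at Sf1)
bond 4 |J1  (Se1: effort source, stroke at far end)
bond 0 |R1  (J1: bond 4 brought effort, rest push out)
bond 1 |I1  (J1: bond 4 brought effort, rest push out)
bond 2 |R2  (common-e at J1 fixed by 4)

1  (I1 all integral)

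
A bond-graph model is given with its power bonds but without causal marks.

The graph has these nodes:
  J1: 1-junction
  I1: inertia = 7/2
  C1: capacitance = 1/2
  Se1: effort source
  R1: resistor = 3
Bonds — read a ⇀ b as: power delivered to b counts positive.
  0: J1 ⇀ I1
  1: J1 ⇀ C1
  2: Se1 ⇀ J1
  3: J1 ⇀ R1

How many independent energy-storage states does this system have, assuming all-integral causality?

2  (C1, I1 all integral)

β2 stroke at J1  (source Se1 imposes e)
β0 stroke at I1  (I1 outputs flow p/I1)
β1 stroke at J1  (common-f at J1 fixed by 0)
β3 stroke at J1  (1-jn J1 has f-setter on 0)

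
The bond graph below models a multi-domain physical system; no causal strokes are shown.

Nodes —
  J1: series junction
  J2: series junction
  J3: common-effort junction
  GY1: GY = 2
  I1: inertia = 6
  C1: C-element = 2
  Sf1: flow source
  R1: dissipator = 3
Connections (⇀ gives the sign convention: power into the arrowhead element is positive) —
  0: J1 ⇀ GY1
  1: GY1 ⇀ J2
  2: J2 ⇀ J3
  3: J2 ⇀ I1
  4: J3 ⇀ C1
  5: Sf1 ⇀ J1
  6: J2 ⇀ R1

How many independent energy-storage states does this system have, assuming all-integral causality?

b5 →Sf1  (Sf1 fixes flow; stroke at Sf1)
b0 →J1  (1-jn J1 has f-setter on 5)
b1 →J2  (GY1: gyrator matches bond 0)
b3 →I1  (prefer integral on I1)
b2 →J2  (common-f at J2 fixed by 3)
b6 →J2  (J2: bond 3 brought flow, rest push out)
b4 →J3  (J3 needs exactly one e-in)

2  (C1, I1 all integral)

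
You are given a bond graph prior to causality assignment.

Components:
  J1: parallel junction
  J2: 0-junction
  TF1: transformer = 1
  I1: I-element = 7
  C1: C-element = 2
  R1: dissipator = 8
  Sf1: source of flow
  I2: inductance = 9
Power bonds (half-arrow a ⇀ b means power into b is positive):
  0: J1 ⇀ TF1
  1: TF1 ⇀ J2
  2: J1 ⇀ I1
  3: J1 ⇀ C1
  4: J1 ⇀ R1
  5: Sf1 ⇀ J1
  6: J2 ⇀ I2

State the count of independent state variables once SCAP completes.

3  (C1, I1, I2 all integral)

β5 |Sf1  (source Sf1 imposes f)
β2 |I1  (I1: I, integral causality)
β3 |J1  (C1 integral (e out))
β0 |TF1  (0-jn J1 has e-setter on 3)
β4 |R1  (0-jn J1 has e-setter on 3)
β1 |J2  (TF1: transformer flips bond 0)
β6 |I2  (J2 effort already set via bond 1)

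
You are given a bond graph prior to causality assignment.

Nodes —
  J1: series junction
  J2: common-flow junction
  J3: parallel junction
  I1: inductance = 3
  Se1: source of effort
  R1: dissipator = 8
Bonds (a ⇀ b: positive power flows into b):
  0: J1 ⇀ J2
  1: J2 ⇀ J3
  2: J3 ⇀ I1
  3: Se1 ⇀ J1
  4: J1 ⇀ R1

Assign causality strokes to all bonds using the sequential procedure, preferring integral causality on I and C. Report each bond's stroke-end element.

b3 →J1  (Se1 fixes effort; stroke away)
b2 →I1  (prefer integral on I1)
b1 →J3  (J3: last free bond brings effort in)
b0 →J2  (1-jn J2 has f-setter on 1)
b4 →J1  (J1: bond 0 brought flow, rest push out)

β0 stroke at J2
β1 stroke at J3
β2 stroke at I1
β3 stroke at J1
β4 stroke at J1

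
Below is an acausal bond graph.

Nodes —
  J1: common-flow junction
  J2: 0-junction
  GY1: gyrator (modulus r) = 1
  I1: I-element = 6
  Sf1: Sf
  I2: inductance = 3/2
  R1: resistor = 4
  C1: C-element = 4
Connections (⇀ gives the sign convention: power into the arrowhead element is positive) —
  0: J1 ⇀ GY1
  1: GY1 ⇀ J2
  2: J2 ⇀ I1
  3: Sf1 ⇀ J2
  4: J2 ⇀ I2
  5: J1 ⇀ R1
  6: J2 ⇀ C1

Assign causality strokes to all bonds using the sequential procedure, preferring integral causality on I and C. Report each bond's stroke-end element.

bond 3 |Sf1  (Sf1: flow source, stroke at near end)
bond 2 |I1  (prefer integral on I1)
bond 4 |I2  (I2 integral (f out))
bond 6 |J2  (C1 integral (e out))
bond 1 |GY1  (0-jn J2 has e-setter on 6)
bond 0 |GY1  (through GY1, causality inverts; strokes same side of GY1)
bond 5 |J1  (common-f at J1 fixed by 0)

#0 |GY1
#1 |GY1
#2 |I1
#3 |Sf1
#4 |I2
#5 |J1
#6 |J2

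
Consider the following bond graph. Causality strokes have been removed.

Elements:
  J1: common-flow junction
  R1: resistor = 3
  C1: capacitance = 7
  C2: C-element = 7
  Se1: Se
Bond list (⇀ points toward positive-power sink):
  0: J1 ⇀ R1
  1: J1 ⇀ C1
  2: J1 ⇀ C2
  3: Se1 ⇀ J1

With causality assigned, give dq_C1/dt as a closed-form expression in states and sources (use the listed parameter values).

b3 →J1  (Se1 (Se) sets effort on bond)
b1 →J1  (C1 outputs effort q/C1)
b2 →J1  (C2 integral (e out))
b0 →R1  (only one flow-in slot at J1)

dq_C1/dt = E_Se1/3 - q_C1/21 - q_C2/21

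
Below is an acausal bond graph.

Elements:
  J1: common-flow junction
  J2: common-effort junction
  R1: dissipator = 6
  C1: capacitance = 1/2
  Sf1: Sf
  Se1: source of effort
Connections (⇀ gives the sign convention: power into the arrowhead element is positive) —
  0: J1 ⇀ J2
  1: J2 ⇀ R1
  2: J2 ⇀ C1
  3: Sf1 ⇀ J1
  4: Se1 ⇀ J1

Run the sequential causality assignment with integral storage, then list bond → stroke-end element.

β3 |Sf1  (source Sf1 imposes f)
β4 |J1  (Se1 (Se) sets effort on bond)
β0 |J1  (J1: bond 3 brought flow, rest push out)
β2 |J2  (C1 integral (e out))
β1 |R1  (J2: bond 2 brought effort, rest push out)

β0 →J1
β1 →R1
β2 →J2
β3 →Sf1
β4 →J1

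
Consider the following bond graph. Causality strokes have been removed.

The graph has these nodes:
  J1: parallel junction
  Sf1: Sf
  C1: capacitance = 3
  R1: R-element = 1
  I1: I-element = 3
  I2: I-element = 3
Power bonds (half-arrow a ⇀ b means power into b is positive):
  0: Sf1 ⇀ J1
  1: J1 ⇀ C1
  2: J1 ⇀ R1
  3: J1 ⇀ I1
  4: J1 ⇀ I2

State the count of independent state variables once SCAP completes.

b0 stroke at Sf1  (Sf1: flow source, stroke at near end)
b1 stroke at J1  (C1: C, integral causality)
b2 stroke at R1  (J1: bond 1 brought effort, rest push out)
b3 stroke at I1  (common-e at J1 fixed by 1)
b4 stroke at I2  (J1 effort already set via bond 1)

3  (C1, I1, I2 all integral)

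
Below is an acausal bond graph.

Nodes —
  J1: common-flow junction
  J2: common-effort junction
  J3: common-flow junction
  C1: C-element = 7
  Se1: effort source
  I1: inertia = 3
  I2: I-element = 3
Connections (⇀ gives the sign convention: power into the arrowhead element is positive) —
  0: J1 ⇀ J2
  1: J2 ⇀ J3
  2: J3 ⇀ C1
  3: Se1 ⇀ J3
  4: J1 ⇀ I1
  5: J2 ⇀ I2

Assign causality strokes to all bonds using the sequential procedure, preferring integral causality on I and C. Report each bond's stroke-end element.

#0 stroke→J1
#1 stroke→J2
#2 stroke→J3
#3 stroke→J3
#4 stroke→I1
#5 stroke→I2

β3 |J3  (Se1 (Se) sets effort on bond)
β2 |J3  (prefer integral on C1)
β1 |J2  (J3: last free bond brings flow in)
β0 |J1  (0-jn J2 has e-setter on 1)
β5 |I2  (common-e at J2 fixed by 1)
β4 |I1  (closing 1-jn rule on J1)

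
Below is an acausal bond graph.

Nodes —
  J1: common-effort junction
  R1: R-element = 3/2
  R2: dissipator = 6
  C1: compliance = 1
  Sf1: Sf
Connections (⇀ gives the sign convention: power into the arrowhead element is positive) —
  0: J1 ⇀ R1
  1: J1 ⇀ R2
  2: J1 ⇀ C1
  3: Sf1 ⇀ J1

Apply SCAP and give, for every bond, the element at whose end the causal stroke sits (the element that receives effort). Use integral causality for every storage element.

b3 |Sf1  (Sf1 (Sf) sets flow on bond)
b2 |J1  (C1: C, integral causality)
b0 |R1  (common-e at J1 fixed by 2)
b1 |R2  (common-e at J1 fixed by 2)

β0 stroke at R1
β1 stroke at R2
β2 stroke at J1
β3 stroke at Sf1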